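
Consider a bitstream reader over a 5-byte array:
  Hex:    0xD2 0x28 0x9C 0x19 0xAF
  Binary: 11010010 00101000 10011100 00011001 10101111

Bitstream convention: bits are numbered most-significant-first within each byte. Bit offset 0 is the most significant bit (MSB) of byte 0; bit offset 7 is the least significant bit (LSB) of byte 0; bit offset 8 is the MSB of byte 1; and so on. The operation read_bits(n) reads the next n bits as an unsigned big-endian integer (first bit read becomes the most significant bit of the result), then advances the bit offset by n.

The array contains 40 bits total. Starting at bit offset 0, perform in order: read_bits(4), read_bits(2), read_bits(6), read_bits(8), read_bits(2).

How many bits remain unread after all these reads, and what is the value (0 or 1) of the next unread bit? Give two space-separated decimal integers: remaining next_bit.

Read 1: bits[0:4] width=4 -> value=13 (bin 1101); offset now 4 = byte 0 bit 4; 36 bits remain
Read 2: bits[4:6] width=2 -> value=0 (bin 00); offset now 6 = byte 0 bit 6; 34 bits remain
Read 3: bits[6:12] width=6 -> value=34 (bin 100010); offset now 12 = byte 1 bit 4; 28 bits remain
Read 4: bits[12:20] width=8 -> value=137 (bin 10001001); offset now 20 = byte 2 bit 4; 20 bits remain
Read 5: bits[20:22] width=2 -> value=3 (bin 11); offset now 22 = byte 2 bit 6; 18 bits remain

Answer: 18 0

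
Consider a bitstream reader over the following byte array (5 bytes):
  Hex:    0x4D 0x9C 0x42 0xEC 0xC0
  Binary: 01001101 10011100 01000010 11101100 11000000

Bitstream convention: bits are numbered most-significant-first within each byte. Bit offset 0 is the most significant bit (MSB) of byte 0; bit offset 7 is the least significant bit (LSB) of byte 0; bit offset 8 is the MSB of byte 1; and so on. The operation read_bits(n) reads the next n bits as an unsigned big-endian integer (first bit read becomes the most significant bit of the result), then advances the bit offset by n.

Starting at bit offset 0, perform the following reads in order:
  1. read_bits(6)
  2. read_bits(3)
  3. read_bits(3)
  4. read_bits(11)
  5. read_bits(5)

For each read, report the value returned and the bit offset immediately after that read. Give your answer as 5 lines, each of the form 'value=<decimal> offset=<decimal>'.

Read 1: bits[0:6] width=6 -> value=19 (bin 010011); offset now 6 = byte 0 bit 6; 34 bits remain
Read 2: bits[6:9] width=3 -> value=3 (bin 011); offset now 9 = byte 1 bit 1; 31 bits remain
Read 3: bits[9:12] width=3 -> value=1 (bin 001); offset now 12 = byte 1 bit 4; 28 bits remain
Read 4: bits[12:23] width=11 -> value=1569 (bin 11000100001); offset now 23 = byte 2 bit 7; 17 bits remain
Read 5: bits[23:28] width=5 -> value=14 (bin 01110); offset now 28 = byte 3 bit 4; 12 bits remain

Answer: value=19 offset=6
value=3 offset=9
value=1 offset=12
value=1569 offset=23
value=14 offset=28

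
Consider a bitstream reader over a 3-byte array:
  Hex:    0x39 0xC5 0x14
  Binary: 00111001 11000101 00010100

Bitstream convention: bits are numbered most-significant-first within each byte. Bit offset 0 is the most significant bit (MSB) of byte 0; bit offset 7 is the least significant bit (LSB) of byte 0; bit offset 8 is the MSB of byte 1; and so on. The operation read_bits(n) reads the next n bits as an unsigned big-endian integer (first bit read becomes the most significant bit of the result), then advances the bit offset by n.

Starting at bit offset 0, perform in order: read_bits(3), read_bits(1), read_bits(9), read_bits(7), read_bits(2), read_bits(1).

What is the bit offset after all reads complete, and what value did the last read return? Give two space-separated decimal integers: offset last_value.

Answer: 23 0

Derivation:
Read 1: bits[0:3] width=3 -> value=1 (bin 001); offset now 3 = byte 0 bit 3; 21 bits remain
Read 2: bits[3:4] width=1 -> value=1 (bin 1); offset now 4 = byte 0 bit 4; 20 bits remain
Read 3: bits[4:13] width=9 -> value=312 (bin 100111000); offset now 13 = byte 1 bit 5; 11 bits remain
Read 4: bits[13:20] width=7 -> value=81 (bin 1010001); offset now 20 = byte 2 bit 4; 4 bits remain
Read 5: bits[20:22] width=2 -> value=1 (bin 01); offset now 22 = byte 2 bit 6; 2 bits remain
Read 6: bits[22:23] width=1 -> value=0 (bin 0); offset now 23 = byte 2 bit 7; 1 bits remain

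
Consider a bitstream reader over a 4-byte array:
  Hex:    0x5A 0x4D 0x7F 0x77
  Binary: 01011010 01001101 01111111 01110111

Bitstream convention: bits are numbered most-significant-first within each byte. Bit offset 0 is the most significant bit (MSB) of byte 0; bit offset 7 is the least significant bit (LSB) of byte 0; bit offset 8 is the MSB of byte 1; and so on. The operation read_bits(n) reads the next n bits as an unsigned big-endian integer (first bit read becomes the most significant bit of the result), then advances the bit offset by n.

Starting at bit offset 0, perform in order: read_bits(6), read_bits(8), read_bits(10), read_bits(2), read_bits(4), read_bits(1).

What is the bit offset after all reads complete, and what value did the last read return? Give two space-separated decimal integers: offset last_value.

Answer: 31 1

Derivation:
Read 1: bits[0:6] width=6 -> value=22 (bin 010110); offset now 6 = byte 0 bit 6; 26 bits remain
Read 2: bits[6:14] width=8 -> value=147 (bin 10010011); offset now 14 = byte 1 bit 6; 18 bits remain
Read 3: bits[14:24] width=10 -> value=383 (bin 0101111111); offset now 24 = byte 3 bit 0; 8 bits remain
Read 4: bits[24:26] width=2 -> value=1 (bin 01); offset now 26 = byte 3 bit 2; 6 bits remain
Read 5: bits[26:30] width=4 -> value=13 (bin 1101); offset now 30 = byte 3 bit 6; 2 bits remain
Read 6: bits[30:31] width=1 -> value=1 (bin 1); offset now 31 = byte 3 bit 7; 1 bits remain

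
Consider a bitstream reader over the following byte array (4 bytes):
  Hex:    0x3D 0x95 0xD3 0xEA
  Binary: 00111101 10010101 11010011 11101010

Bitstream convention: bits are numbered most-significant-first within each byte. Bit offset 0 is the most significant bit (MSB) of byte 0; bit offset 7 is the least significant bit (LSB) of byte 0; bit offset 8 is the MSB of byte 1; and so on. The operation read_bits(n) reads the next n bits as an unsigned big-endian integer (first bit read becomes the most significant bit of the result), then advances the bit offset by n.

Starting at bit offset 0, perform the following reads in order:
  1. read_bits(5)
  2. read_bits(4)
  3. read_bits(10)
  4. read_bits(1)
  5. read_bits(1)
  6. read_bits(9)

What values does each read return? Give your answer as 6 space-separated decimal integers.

Answer: 7 11 174 1 0 250

Derivation:
Read 1: bits[0:5] width=5 -> value=7 (bin 00111); offset now 5 = byte 0 bit 5; 27 bits remain
Read 2: bits[5:9] width=4 -> value=11 (bin 1011); offset now 9 = byte 1 bit 1; 23 bits remain
Read 3: bits[9:19] width=10 -> value=174 (bin 0010101110); offset now 19 = byte 2 bit 3; 13 bits remain
Read 4: bits[19:20] width=1 -> value=1 (bin 1); offset now 20 = byte 2 bit 4; 12 bits remain
Read 5: bits[20:21] width=1 -> value=0 (bin 0); offset now 21 = byte 2 bit 5; 11 bits remain
Read 6: bits[21:30] width=9 -> value=250 (bin 011111010); offset now 30 = byte 3 bit 6; 2 bits remain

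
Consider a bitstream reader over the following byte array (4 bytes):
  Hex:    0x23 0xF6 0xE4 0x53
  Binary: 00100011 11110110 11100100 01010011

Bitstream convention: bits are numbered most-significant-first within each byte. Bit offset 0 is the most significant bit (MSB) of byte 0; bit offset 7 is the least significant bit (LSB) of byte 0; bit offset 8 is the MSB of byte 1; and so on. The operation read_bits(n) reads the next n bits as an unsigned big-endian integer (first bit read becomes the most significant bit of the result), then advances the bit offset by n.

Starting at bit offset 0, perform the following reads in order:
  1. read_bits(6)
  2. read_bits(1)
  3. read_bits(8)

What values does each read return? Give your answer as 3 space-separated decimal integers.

Read 1: bits[0:6] width=6 -> value=8 (bin 001000); offset now 6 = byte 0 bit 6; 26 bits remain
Read 2: bits[6:7] width=1 -> value=1 (bin 1); offset now 7 = byte 0 bit 7; 25 bits remain
Read 3: bits[7:15] width=8 -> value=251 (bin 11111011); offset now 15 = byte 1 bit 7; 17 bits remain

Answer: 8 1 251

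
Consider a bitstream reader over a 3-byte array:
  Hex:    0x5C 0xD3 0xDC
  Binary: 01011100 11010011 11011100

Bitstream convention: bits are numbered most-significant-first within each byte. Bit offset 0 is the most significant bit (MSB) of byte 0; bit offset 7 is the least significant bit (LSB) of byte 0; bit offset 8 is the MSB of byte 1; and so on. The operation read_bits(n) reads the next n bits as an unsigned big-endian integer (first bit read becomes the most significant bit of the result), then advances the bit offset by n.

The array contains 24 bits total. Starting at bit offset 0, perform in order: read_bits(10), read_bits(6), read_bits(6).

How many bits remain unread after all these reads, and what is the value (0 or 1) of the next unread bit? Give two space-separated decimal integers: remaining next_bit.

Answer: 2 0

Derivation:
Read 1: bits[0:10] width=10 -> value=371 (bin 0101110011); offset now 10 = byte 1 bit 2; 14 bits remain
Read 2: bits[10:16] width=6 -> value=19 (bin 010011); offset now 16 = byte 2 bit 0; 8 bits remain
Read 3: bits[16:22] width=6 -> value=55 (bin 110111); offset now 22 = byte 2 bit 6; 2 bits remain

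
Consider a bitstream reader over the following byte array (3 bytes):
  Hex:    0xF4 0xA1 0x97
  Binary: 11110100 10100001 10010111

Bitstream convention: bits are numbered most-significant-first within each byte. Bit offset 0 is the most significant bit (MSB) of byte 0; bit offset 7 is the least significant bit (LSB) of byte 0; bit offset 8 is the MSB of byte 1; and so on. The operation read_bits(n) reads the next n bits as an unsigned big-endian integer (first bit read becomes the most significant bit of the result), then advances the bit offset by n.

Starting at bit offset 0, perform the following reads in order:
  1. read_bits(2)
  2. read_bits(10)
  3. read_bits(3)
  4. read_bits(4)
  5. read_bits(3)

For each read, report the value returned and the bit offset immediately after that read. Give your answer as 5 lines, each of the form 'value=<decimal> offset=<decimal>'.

Answer: value=3 offset=2
value=842 offset=12
value=0 offset=15
value=12 offset=19
value=5 offset=22

Derivation:
Read 1: bits[0:2] width=2 -> value=3 (bin 11); offset now 2 = byte 0 bit 2; 22 bits remain
Read 2: bits[2:12] width=10 -> value=842 (bin 1101001010); offset now 12 = byte 1 bit 4; 12 bits remain
Read 3: bits[12:15] width=3 -> value=0 (bin 000); offset now 15 = byte 1 bit 7; 9 bits remain
Read 4: bits[15:19] width=4 -> value=12 (bin 1100); offset now 19 = byte 2 bit 3; 5 bits remain
Read 5: bits[19:22] width=3 -> value=5 (bin 101); offset now 22 = byte 2 bit 6; 2 bits remain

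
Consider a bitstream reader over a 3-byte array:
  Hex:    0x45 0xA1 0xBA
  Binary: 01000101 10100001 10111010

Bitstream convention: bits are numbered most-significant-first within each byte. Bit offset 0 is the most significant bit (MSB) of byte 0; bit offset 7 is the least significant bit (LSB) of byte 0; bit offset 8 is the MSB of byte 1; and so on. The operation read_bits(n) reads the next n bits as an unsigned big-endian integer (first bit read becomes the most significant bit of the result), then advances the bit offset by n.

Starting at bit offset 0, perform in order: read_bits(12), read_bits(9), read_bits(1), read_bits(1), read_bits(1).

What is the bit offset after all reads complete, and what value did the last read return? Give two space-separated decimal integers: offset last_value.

Answer: 24 0

Derivation:
Read 1: bits[0:12] width=12 -> value=1114 (bin 010001011010); offset now 12 = byte 1 bit 4; 12 bits remain
Read 2: bits[12:21] width=9 -> value=55 (bin 000110111); offset now 21 = byte 2 bit 5; 3 bits remain
Read 3: bits[21:22] width=1 -> value=0 (bin 0); offset now 22 = byte 2 bit 6; 2 bits remain
Read 4: bits[22:23] width=1 -> value=1 (bin 1); offset now 23 = byte 2 bit 7; 1 bits remain
Read 5: bits[23:24] width=1 -> value=0 (bin 0); offset now 24 = byte 3 bit 0; 0 bits remain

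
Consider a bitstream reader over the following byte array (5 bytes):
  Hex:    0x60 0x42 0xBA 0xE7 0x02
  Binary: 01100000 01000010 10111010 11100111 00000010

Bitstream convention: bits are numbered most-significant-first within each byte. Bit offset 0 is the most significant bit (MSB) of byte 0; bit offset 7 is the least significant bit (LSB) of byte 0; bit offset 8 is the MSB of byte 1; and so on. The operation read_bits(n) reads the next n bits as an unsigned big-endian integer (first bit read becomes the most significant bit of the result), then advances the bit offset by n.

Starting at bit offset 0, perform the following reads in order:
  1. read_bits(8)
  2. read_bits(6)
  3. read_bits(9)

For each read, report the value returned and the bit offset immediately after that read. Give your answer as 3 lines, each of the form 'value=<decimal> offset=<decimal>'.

Read 1: bits[0:8] width=8 -> value=96 (bin 01100000); offset now 8 = byte 1 bit 0; 32 bits remain
Read 2: bits[8:14] width=6 -> value=16 (bin 010000); offset now 14 = byte 1 bit 6; 26 bits remain
Read 3: bits[14:23] width=9 -> value=349 (bin 101011101); offset now 23 = byte 2 bit 7; 17 bits remain

Answer: value=96 offset=8
value=16 offset=14
value=349 offset=23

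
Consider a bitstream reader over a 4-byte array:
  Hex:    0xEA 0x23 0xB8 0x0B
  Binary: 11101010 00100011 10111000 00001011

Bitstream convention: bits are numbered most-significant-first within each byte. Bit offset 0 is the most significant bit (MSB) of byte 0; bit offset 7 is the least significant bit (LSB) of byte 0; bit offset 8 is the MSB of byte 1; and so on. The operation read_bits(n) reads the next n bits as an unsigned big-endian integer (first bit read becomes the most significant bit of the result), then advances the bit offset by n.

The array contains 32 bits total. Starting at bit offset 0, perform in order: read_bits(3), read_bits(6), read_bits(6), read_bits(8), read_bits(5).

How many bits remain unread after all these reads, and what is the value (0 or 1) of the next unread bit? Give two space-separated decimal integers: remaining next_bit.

Read 1: bits[0:3] width=3 -> value=7 (bin 111); offset now 3 = byte 0 bit 3; 29 bits remain
Read 2: bits[3:9] width=6 -> value=20 (bin 010100); offset now 9 = byte 1 bit 1; 23 bits remain
Read 3: bits[9:15] width=6 -> value=17 (bin 010001); offset now 15 = byte 1 bit 7; 17 bits remain
Read 4: bits[15:23] width=8 -> value=220 (bin 11011100); offset now 23 = byte 2 bit 7; 9 bits remain
Read 5: bits[23:28] width=5 -> value=0 (bin 00000); offset now 28 = byte 3 bit 4; 4 bits remain

Answer: 4 1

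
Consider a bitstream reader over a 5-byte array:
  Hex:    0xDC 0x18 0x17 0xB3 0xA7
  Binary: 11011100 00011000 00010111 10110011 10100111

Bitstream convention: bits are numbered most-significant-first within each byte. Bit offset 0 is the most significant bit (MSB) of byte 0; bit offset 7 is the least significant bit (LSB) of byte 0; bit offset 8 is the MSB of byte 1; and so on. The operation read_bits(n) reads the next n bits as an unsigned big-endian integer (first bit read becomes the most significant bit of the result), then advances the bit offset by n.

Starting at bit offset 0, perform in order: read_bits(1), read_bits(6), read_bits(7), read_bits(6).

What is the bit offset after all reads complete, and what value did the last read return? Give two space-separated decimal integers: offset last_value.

Read 1: bits[0:1] width=1 -> value=1 (bin 1); offset now 1 = byte 0 bit 1; 39 bits remain
Read 2: bits[1:7] width=6 -> value=46 (bin 101110); offset now 7 = byte 0 bit 7; 33 bits remain
Read 3: bits[7:14] width=7 -> value=6 (bin 0000110); offset now 14 = byte 1 bit 6; 26 bits remain
Read 4: bits[14:20] width=6 -> value=1 (bin 000001); offset now 20 = byte 2 bit 4; 20 bits remain

Answer: 20 1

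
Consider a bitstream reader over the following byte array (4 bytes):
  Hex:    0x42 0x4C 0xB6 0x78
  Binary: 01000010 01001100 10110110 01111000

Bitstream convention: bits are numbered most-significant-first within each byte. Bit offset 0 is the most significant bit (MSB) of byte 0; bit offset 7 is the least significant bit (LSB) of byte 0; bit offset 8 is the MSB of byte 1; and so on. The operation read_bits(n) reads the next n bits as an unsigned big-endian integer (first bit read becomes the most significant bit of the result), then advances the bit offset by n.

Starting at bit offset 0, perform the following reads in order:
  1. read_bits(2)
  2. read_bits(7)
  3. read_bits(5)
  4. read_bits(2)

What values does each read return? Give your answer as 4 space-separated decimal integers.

Answer: 1 4 19 0

Derivation:
Read 1: bits[0:2] width=2 -> value=1 (bin 01); offset now 2 = byte 0 bit 2; 30 bits remain
Read 2: bits[2:9] width=7 -> value=4 (bin 0000100); offset now 9 = byte 1 bit 1; 23 bits remain
Read 3: bits[9:14] width=5 -> value=19 (bin 10011); offset now 14 = byte 1 bit 6; 18 bits remain
Read 4: bits[14:16] width=2 -> value=0 (bin 00); offset now 16 = byte 2 bit 0; 16 bits remain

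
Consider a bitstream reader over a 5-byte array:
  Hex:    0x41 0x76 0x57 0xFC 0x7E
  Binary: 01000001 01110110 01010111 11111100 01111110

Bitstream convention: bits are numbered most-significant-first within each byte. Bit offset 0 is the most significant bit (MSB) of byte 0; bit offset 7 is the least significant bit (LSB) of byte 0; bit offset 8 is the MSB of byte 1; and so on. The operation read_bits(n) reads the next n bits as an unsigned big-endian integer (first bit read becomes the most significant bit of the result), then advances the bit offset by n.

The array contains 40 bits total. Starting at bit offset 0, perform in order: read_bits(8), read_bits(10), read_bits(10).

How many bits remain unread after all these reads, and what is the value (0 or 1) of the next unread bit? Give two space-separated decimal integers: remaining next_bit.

Read 1: bits[0:8] width=8 -> value=65 (bin 01000001); offset now 8 = byte 1 bit 0; 32 bits remain
Read 2: bits[8:18] width=10 -> value=473 (bin 0111011001); offset now 18 = byte 2 bit 2; 22 bits remain
Read 3: bits[18:28] width=10 -> value=383 (bin 0101111111); offset now 28 = byte 3 bit 4; 12 bits remain

Answer: 12 1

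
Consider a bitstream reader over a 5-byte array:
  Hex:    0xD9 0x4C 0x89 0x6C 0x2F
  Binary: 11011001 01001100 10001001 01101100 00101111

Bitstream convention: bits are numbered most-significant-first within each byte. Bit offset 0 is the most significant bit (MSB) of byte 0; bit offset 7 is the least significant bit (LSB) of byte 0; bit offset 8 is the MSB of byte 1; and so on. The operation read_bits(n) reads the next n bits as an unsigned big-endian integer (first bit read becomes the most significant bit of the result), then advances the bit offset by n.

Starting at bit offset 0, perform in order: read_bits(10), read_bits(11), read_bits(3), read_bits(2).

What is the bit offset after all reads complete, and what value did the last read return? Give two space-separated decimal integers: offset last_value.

Answer: 26 1

Derivation:
Read 1: bits[0:10] width=10 -> value=869 (bin 1101100101); offset now 10 = byte 1 bit 2; 30 bits remain
Read 2: bits[10:21] width=11 -> value=401 (bin 00110010001); offset now 21 = byte 2 bit 5; 19 bits remain
Read 3: bits[21:24] width=3 -> value=1 (bin 001); offset now 24 = byte 3 bit 0; 16 bits remain
Read 4: bits[24:26] width=2 -> value=1 (bin 01); offset now 26 = byte 3 bit 2; 14 bits remain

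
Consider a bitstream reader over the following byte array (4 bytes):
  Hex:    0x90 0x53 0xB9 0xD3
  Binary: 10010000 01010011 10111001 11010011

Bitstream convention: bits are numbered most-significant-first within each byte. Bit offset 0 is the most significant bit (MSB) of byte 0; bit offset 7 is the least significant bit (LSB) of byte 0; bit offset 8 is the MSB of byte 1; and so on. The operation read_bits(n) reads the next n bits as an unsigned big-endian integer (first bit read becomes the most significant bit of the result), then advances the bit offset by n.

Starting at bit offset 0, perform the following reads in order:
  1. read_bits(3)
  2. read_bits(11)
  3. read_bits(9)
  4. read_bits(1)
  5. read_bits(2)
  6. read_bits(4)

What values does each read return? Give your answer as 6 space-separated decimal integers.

Answer: 4 1044 476 1 3 4

Derivation:
Read 1: bits[0:3] width=3 -> value=4 (bin 100); offset now 3 = byte 0 bit 3; 29 bits remain
Read 2: bits[3:14] width=11 -> value=1044 (bin 10000010100); offset now 14 = byte 1 bit 6; 18 bits remain
Read 3: bits[14:23] width=9 -> value=476 (bin 111011100); offset now 23 = byte 2 bit 7; 9 bits remain
Read 4: bits[23:24] width=1 -> value=1 (bin 1); offset now 24 = byte 3 bit 0; 8 bits remain
Read 5: bits[24:26] width=2 -> value=3 (bin 11); offset now 26 = byte 3 bit 2; 6 bits remain
Read 6: bits[26:30] width=4 -> value=4 (bin 0100); offset now 30 = byte 3 bit 6; 2 bits remain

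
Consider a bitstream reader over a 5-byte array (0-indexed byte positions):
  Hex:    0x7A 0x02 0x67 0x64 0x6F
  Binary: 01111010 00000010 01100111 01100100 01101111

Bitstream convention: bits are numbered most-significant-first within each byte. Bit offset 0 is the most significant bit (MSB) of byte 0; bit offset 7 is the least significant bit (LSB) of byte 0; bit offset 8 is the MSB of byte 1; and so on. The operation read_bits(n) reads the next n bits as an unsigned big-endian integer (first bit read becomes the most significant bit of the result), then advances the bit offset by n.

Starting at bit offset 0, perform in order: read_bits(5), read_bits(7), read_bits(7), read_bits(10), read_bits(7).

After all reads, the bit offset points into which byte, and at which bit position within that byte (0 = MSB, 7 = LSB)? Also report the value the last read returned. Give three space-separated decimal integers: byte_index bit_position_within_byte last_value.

Read 1: bits[0:5] width=5 -> value=15 (bin 01111); offset now 5 = byte 0 bit 5; 35 bits remain
Read 2: bits[5:12] width=7 -> value=32 (bin 0100000); offset now 12 = byte 1 bit 4; 28 bits remain
Read 3: bits[12:19] width=7 -> value=19 (bin 0010011); offset now 19 = byte 2 bit 3; 21 bits remain
Read 4: bits[19:29] width=10 -> value=236 (bin 0011101100); offset now 29 = byte 3 bit 5; 11 bits remain
Read 5: bits[29:36] width=7 -> value=70 (bin 1000110); offset now 36 = byte 4 bit 4; 4 bits remain

Answer: 4 4 70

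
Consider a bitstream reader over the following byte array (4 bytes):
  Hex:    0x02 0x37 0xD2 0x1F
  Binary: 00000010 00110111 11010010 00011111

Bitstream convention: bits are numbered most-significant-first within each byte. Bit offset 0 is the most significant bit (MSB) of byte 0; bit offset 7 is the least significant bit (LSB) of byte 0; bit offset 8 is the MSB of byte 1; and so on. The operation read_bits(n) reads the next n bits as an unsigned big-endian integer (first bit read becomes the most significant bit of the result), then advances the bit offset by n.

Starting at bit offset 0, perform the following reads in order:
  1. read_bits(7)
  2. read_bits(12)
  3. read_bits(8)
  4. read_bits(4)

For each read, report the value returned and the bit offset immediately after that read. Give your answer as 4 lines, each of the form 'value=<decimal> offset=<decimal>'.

Read 1: bits[0:7] width=7 -> value=1 (bin 0000001); offset now 7 = byte 0 bit 7; 25 bits remain
Read 2: bits[7:19] width=12 -> value=446 (bin 000110111110); offset now 19 = byte 2 bit 3; 13 bits remain
Read 3: bits[19:27] width=8 -> value=144 (bin 10010000); offset now 27 = byte 3 bit 3; 5 bits remain
Read 4: bits[27:31] width=4 -> value=15 (bin 1111); offset now 31 = byte 3 bit 7; 1 bits remain

Answer: value=1 offset=7
value=446 offset=19
value=144 offset=27
value=15 offset=31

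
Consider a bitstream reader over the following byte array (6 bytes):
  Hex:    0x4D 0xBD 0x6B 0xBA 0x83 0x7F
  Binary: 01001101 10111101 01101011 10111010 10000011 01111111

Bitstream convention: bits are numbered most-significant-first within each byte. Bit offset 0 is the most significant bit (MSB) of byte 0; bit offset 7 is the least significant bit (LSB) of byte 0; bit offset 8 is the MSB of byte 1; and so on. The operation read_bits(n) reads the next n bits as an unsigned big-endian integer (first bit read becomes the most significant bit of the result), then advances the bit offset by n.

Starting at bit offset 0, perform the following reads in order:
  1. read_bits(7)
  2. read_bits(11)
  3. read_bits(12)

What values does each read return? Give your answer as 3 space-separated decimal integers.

Answer: 38 1781 2798

Derivation:
Read 1: bits[0:7] width=7 -> value=38 (bin 0100110); offset now 7 = byte 0 bit 7; 41 bits remain
Read 2: bits[7:18] width=11 -> value=1781 (bin 11011110101); offset now 18 = byte 2 bit 2; 30 bits remain
Read 3: bits[18:30] width=12 -> value=2798 (bin 101011101110); offset now 30 = byte 3 bit 6; 18 bits remain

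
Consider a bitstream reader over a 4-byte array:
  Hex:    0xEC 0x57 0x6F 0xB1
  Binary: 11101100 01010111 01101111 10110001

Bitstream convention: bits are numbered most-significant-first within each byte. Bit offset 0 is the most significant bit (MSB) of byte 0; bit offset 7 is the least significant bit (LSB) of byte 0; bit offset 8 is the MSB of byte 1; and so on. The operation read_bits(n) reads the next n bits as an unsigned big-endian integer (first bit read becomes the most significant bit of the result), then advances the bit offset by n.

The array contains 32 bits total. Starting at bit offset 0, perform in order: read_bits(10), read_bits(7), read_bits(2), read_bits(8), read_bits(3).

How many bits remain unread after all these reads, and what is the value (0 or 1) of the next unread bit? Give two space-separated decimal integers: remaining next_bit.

Read 1: bits[0:10] width=10 -> value=945 (bin 1110110001); offset now 10 = byte 1 bit 2; 22 bits remain
Read 2: bits[10:17] width=7 -> value=46 (bin 0101110); offset now 17 = byte 2 bit 1; 15 bits remain
Read 3: bits[17:19] width=2 -> value=3 (bin 11); offset now 19 = byte 2 bit 3; 13 bits remain
Read 4: bits[19:27] width=8 -> value=125 (bin 01111101); offset now 27 = byte 3 bit 3; 5 bits remain
Read 5: bits[27:30] width=3 -> value=4 (bin 100); offset now 30 = byte 3 bit 6; 2 bits remain

Answer: 2 0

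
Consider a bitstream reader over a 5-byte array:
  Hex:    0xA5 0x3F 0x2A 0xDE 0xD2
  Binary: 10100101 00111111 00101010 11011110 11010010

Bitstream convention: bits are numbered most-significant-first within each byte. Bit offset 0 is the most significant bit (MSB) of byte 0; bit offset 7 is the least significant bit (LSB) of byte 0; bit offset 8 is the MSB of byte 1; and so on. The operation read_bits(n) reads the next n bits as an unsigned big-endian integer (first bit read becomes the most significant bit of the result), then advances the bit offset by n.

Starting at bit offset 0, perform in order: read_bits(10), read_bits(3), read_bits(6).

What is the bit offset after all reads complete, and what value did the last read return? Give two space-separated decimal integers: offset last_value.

Read 1: bits[0:10] width=10 -> value=660 (bin 1010010100); offset now 10 = byte 1 bit 2; 30 bits remain
Read 2: bits[10:13] width=3 -> value=7 (bin 111); offset now 13 = byte 1 bit 5; 27 bits remain
Read 3: bits[13:19] width=6 -> value=57 (bin 111001); offset now 19 = byte 2 bit 3; 21 bits remain

Answer: 19 57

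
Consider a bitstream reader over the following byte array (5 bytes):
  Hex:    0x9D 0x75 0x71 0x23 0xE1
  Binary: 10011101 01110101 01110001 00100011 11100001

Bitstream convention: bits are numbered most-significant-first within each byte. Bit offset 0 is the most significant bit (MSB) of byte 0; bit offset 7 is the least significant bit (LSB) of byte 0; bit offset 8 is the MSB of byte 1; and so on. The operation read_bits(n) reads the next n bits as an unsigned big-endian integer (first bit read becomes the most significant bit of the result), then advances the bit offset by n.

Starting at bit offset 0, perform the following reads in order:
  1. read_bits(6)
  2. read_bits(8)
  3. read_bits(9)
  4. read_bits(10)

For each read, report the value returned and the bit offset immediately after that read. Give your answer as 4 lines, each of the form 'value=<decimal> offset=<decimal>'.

Read 1: bits[0:6] width=6 -> value=39 (bin 100111); offset now 6 = byte 0 bit 6; 34 bits remain
Read 2: bits[6:14] width=8 -> value=93 (bin 01011101); offset now 14 = byte 1 bit 6; 26 bits remain
Read 3: bits[14:23] width=9 -> value=184 (bin 010111000); offset now 23 = byte 2 bit 7; 17 bits remain
Read 4: bits[23:33] width=10 -> value=583 (bin 1001000111); offset now 33 = byte 4 bit 1; 7 bits remain

Answer: value=39 offset=6
value=93 offset=14
value=184 offset=23
value=583 offset=33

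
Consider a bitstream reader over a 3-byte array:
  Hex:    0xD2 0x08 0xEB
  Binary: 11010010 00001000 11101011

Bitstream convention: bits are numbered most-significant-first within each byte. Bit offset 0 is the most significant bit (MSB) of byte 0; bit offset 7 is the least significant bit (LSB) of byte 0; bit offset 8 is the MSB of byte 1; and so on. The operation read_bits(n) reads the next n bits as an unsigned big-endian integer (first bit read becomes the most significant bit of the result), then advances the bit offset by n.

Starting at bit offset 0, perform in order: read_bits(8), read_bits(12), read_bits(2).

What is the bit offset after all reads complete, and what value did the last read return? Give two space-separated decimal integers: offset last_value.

Answer: 22 2

Derivation:
Read 1: bits[0:8] width=8 -> value=210 (bin 11010010); offset now 8 = byte 1 bit 0; 16 bits remain
Read 2: bits[8:20] width=12 -> value=142 (bin 000010001110); offset now 20 = byte 2 bit 4; 4 bits remain
Read 3: bits[20:22] width=2 -> value=2 (bin 10); offset now 22 = byte 2 bit 6; 2 bits remain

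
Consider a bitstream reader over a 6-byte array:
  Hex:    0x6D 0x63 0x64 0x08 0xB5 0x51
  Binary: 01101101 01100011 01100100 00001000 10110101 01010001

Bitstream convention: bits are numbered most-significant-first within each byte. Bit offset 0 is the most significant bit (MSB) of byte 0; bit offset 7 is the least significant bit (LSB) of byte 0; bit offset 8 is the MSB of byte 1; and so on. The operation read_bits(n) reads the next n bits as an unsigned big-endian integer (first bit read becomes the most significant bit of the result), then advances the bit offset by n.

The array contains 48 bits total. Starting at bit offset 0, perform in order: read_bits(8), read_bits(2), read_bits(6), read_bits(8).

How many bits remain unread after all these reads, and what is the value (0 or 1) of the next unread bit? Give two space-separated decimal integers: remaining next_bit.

Answer: 24 0

Derivation:
Read 1: bits[0:8] width=8 -> value=109 (bin 01101101); offset now 8 = byte 1 bit 0; 40 bits remain
Read 2: bits[8:10] width=2 -> value=1 (bin 01); offset now 10 = byte 1 bit 2; 38 bits remain
Read 3: bits[10:16] width=6 -> value=35 (bin 100011); offset now 16 = byte 2 bit 0; 32 bits remain
Read 4: bits[16:24] width=8 -> value=100 (bin 01100100); offset now 24 = byte 3 bit 0; 24 bits remain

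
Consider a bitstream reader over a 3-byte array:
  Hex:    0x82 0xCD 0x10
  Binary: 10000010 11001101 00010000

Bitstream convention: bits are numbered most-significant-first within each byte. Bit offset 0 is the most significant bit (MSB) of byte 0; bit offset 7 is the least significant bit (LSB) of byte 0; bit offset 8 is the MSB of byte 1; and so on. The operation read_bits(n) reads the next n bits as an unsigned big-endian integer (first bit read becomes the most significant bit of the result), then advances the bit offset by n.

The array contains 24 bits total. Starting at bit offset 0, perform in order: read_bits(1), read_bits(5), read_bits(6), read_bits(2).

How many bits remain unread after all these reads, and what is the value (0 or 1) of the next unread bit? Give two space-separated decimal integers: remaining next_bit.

Read 1: bits[0:1] width=1 -> value=1 (bin 1); offset now 1 = byte 0 bit 1; 23 bits remain
Read 2: bits[1:6] width=5 -> value=0 (bin 00000); offset now 6 = byte 0 bit 6; 18 bits remain
Read 3: bits[6:12] width=6 -> value=44 (bin 101100); offset now 12 = byte 1 bit 4; 12 bits remain
Read 4: bits[12:14] width=2 -> value=3 (bin 11); offset now 14 = byte 1 bit 6; 10 bits remain

Answer: 10 0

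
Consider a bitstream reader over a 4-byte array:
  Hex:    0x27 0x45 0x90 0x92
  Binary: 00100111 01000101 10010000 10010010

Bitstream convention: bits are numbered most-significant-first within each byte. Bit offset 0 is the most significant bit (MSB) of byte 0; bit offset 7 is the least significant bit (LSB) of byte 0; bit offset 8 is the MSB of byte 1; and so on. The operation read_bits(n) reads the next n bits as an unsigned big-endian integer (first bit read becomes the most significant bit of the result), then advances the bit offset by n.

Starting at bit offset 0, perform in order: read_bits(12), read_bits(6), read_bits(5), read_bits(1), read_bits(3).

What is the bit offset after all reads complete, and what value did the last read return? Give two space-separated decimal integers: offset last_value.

Read 1: bits[0:12] width=12 -> value=628 (bin 001001110100); offset now 12 = byte 1 bit 4; 20 bits remain
Read 2: bits[12:18] width=6 -> value=22 (bin 010110); offset now 18 = byte 2 bit 2; 14 bits remain
Read 3: bits[18:23] width=5 -> value=8 (bin 01000); offset now 23 = byte 2 bit 7; 9 bits remain
Read 4: bits[23:24] width=1 -> value=0 (bin 0); offset now 24 = byte 3 bit 0; 8 bits remain
Read 5: bits[24:27] width=3 -> value=4 (bin 100); offset now 27 = byte 3 bit 3; 5 bits remain

Answer: 27 4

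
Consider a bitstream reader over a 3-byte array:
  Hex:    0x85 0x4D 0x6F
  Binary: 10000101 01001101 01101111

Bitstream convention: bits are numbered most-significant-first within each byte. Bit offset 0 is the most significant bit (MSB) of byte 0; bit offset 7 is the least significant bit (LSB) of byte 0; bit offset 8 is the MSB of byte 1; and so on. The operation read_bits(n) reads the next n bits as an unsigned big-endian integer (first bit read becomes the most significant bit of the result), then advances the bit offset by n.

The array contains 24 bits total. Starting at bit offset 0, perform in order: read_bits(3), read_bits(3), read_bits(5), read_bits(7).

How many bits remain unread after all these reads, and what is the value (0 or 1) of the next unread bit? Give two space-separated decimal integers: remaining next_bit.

Read 1: bits[0:3] width=3 -> value=4 (bin 100); offset now 3 = byte 0 bit 3; 21 bits remain
Read 2: bits[3:6] width=3 -> value=1 (bin 001); offset now 6 = byte 0 bit 6; 18 bits remain
Read 3: bits[6:11] width=5 -> value=10 (bin 01010); offset now 11 = byte 1 bit 3; 13 bits remain
Read 4: bits[11:18] width=7 -> value=53 (bin 0110101); offset now 18 = byte 2 bit 2; 6 bits remain

Answer: 6 1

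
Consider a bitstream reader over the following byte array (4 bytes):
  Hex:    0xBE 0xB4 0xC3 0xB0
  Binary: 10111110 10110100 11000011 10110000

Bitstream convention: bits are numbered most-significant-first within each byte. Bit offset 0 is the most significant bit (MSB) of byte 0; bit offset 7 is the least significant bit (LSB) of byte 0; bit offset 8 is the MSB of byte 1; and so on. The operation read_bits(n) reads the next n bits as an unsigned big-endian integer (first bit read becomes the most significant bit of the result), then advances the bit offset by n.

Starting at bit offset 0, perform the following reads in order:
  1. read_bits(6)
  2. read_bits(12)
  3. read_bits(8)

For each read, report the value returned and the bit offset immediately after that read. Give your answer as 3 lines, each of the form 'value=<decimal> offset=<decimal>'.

Read 1: bits[0:6] width=6 -> value=47 (bin 101111); offset now 6 = byte 0 bit 6; 26 bits remain
Read 2: bits[6:18] width=12 -> value=2771 (bin 101011010011); offset now 18 = byte 2 bit 2; 14 bits remain
Read 3: bits[18:26] width=8 -> value=14 (bin 00001110); offset now 26 = byte 3 bit 2; 6 bits remain

Answer: value=47 offset=6
value=2771 offset=18
value=14 offset=26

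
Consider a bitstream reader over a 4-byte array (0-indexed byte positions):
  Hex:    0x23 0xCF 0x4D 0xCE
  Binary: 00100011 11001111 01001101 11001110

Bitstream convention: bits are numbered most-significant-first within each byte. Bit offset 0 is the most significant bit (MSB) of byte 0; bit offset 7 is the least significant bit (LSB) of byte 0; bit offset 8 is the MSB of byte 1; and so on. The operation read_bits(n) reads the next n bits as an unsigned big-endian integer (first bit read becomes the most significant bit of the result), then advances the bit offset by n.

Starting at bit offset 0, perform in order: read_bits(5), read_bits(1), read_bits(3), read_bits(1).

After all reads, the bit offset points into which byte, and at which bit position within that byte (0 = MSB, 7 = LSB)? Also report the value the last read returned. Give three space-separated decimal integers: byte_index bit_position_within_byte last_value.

Answer: 1 2 1

Derivation:
Read 1: bits[0:5] width=5 -> value=4 (bin 00100); offset now 5 = byte 0 bit 5; 27 bits remain
Read 2: bits[5:6] width=1 -> value=0 (bin 0); offset now 6 = byte 0 bit 6; 26 bits remain
Read 3: bits[6:9] width=3 -> value=7 (bin 111); offset now 9 = byte 1 bit 1; 23 bits remain
Read 4: bits[9:10] width=1 -> value=1 (bin 1); offset now 10 = byte 1 bit 2; 22 bits remain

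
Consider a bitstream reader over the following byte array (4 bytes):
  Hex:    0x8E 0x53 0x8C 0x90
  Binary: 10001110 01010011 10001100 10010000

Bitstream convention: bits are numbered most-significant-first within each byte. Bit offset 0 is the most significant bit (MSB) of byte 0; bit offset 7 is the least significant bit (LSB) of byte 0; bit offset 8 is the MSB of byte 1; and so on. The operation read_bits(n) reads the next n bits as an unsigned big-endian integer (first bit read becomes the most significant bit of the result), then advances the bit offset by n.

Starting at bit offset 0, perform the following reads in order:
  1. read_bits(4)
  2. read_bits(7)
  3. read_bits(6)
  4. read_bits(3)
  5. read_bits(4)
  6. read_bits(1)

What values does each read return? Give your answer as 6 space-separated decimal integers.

Read 1: bits[0:4] width=4 -> value=8 (bin 1000); offset now 4 = byte 0 bit 4; 28 bits remain
Read 2: bits[4:11] width=7 -> value=114 (bin 1110010); offset now 11 = byte 1 bit 3; 21 bits remain
Read 3: bits[11:17] width=6 -> value=39 (bin 100111); offset now 17 = byte 2 bit 1; 15 bits remain
Read 4: bits[17:20] width=3 -> value=0 (bin 000); offset now 20 = byte 2 bit 4; 12 bits remain
Read 5: bits[20:24] width=4 -> value=12 (bin 1100); offset now 24 = byte 3 bit 0; 8 bits remain
Read 6: bits[24:25] width=1 -> value=1 (bin 1); offset now 25 = byte 3 bit 1; 7 bits remain

Answer: 8 114 39 0 12 1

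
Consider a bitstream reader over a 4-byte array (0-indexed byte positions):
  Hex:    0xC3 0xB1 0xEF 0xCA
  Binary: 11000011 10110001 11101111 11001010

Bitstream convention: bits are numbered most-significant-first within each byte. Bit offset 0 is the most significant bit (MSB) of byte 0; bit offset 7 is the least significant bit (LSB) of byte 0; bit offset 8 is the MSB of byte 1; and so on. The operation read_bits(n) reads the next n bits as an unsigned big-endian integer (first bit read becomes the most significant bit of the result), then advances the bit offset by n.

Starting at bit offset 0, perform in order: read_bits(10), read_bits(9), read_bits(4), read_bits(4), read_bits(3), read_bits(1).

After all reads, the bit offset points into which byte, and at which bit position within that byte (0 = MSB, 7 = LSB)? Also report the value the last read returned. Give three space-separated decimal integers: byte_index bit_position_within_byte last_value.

Answer: 3 7 1

Derivation:
Read 1: bits[0:10] width=10 -> value=782 (bin 1100001110); offset now 10 = byte 1 bit 2; 22 bits remain
Read 2: bits[10:19] width=9 -> value=399 (bin 110001111); offset now 19 = byte 2 bit 3; 13 bits remain
Read 3: bits[19:23] width=4 -> value=7 (bin 0111); offset now 23 = byte 2 bit 7; 9 bits remain
Read 4: bits[23:27] width=4 -> value=14 (bin 1110); offset now 27 = byte 3 bit 3; 5 bits remain
Read 5: bits[27:30] width=3 -> value=2 (bin 010); offset now 30 = byte 3 bit 6; 2 bits remain
Read 6: bits[30:31] width=1 -> value=1 (bin 1); offset now 31 = byte 3 bit 7; 1 bits remain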